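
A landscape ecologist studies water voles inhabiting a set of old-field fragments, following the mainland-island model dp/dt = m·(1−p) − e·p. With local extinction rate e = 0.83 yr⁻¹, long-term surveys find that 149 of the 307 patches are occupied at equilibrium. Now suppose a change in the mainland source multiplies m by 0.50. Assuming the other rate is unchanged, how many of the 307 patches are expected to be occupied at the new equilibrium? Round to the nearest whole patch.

98

Observed p* = 149/307 = 0.48534.
Balance m(1−p*) = e·p* gives m = e·p*/(1−p*) = 0.83×0.48534/0.51466 = 0.78272.
New p* = m/(m+e) = 0.39136/(0.39136+0.83000) = 0.32043.
Expected occupied = 307 × 0.32043 = 98.37 ≈ 98.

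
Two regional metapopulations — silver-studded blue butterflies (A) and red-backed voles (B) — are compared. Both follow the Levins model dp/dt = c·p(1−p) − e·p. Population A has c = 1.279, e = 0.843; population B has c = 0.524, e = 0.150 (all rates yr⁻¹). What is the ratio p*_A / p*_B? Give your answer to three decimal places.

0.478

A: p*_A = 1 − 0.843/1.279 = 0.3409.
B: p*_B = 1 − 0.150/0.524 = 0.7137.
p*_A / p*_B = 0.3409/0.7137 = 0.4776.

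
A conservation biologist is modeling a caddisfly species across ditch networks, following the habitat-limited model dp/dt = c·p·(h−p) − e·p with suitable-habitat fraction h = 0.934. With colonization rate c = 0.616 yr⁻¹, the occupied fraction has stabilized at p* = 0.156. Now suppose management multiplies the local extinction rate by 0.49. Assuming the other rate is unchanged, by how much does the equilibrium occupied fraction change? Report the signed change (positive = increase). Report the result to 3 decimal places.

Balance c(h−p*) = e gives e = 0.616×(0.934 − 0.15600) = 0.47925.
New p* = 0.934 − e/c = 0.934 − 0.23483/0.61600 = 0.55278.
Δp* = 0.55278 − 0.15600 = +0.39678.

0.397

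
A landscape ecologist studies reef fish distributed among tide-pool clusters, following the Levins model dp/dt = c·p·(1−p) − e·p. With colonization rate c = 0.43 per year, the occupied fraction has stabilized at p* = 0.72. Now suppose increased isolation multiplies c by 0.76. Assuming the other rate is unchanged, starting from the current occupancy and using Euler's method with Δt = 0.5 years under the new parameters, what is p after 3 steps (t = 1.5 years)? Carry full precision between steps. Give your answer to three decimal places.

Balance c(1−p*) = e gives e = 0.43×(1 − 0.72000) = 0.12040.
Starting from p₀ = 0.72000; update p ← p + (dp/dt)·Δt with the new parameters.
step 1: Δp = -0.01040, p = 0.70960
step 2: Δp = -0.00905, p = 0.70055
step 3: Δp = -0.00790, p = 0.69266

0.693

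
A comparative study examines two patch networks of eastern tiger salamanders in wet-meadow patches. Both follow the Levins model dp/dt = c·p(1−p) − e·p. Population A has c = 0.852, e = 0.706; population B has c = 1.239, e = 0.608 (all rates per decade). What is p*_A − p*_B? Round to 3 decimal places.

-0.338

A: p*_A = 1 − 0.706/0.852 = 0.1714.
B: p*_B = 1 − 0.608/1.239 = 0.5093.
p*_A − p*_B = 0.1714 − 0.5093 = -0.3379.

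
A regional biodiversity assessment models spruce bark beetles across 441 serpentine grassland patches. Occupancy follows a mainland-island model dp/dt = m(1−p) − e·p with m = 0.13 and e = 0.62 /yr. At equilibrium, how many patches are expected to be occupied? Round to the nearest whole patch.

p* = m/(m+e) = 0.13/0.7500 = 0.1733.
Expected occupied patches = N × p* = 441 × 0.1733 = 76.44 ≈ 76.

76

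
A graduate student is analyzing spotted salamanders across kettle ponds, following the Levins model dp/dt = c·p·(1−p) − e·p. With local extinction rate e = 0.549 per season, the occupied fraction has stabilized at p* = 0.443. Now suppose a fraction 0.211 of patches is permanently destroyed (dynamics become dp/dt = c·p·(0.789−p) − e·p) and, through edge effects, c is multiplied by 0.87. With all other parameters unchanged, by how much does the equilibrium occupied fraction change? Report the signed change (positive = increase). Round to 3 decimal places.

Balance c(1−p*) = e gives c = e/(1 − 0.44300) = 0.549/0.55700 = 0.98564.
New p* = 0.789 − e/c = 0.789 − 0.54900/0.85751 = 0.14877.
Δp* = 0.14877 − 0.44300 = -0.29423.

-0.294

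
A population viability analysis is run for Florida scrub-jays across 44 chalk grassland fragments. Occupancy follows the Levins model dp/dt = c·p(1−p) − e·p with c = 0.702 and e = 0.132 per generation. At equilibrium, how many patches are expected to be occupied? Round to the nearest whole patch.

p* = 1 − e/c = 1 − 0.132/0.702 = 0.8120.
Expected occupied patches = N × p* = 44 × 0.8120 = 35.73 ≈ 36.

36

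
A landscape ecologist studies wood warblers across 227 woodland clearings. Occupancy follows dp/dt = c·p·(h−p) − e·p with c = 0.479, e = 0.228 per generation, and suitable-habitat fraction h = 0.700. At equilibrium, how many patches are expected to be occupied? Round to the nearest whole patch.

p* = h − e/c = 0.700 − 0.4760 = 0.2240.
Expected occupied patches = N × p* = 227 × 0.2240 = 50.85 ≈ 51.

51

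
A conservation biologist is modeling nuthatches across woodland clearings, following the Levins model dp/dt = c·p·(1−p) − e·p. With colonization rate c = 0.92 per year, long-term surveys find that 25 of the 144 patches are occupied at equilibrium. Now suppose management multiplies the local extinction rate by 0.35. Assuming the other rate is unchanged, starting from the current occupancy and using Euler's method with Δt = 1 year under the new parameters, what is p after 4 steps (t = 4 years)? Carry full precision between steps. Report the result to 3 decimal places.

Observed p* = 25/144 = 0.17361.
Balance c(1−p*) = e gives e = 0.92×(1 − 0.17361) = 0.76028.
Starting from p₀ = 0.17361; update p ← p + (dp/dt)·Δt with the new parameters.
p: 0.17361 → 0.25941  (Δp = +0.08580)
p: 0.25941 → 0.36712  (Δp = +0.10772)
p: 0.36712 → 0.48319  (Δp = +0.11607)
p: 0.48319 → 0.58435  (Δp = +0.10116)

0.584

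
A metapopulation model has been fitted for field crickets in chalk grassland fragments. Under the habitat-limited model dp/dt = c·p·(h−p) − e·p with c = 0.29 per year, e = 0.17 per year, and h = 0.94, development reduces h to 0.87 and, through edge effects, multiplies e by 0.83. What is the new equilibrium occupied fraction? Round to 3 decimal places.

0.383

Before: p* = h − e/c = 0.94 − 0.17/0.29 = 0.94 − 0.5862 = 0.3538.
After: c = 0.29, e = 0.1411, h = 0.87; p* = 0.87 − 0.1411/0.29 = 0.3834.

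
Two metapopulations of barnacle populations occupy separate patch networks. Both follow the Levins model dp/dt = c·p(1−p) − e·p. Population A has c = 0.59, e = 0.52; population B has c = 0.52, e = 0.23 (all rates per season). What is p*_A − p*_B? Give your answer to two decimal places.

A: p*_A = 1 − 0.52/0.59 = 0.1186.
B: p*_B = 1 − 0.23/0.52 = 0.5577.
p*_A − p*_B = 0.1186 − 0.5577 = -0.4390.

-0.44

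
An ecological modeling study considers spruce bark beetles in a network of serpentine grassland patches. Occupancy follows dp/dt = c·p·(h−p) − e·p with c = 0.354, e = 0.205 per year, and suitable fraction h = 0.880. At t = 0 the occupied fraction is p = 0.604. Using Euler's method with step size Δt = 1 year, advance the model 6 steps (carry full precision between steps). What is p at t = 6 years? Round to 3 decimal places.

0.397

Update rule: p ← p + [c·p·(h−p) − e·p]·Δt with Δt = 1.
  1  |  dp/dt·Δt = -0.064807  |  p_1 = 0.539193
  2  |  dp/dt·Δt = -0.045483  |  p_2 = 0.493710
  3  |  dp/dt·Δt = -0.033697  |  p_3 = 0.460013
  4  |  dp/dt·Δt = -0.025910  |  p_4 = 0.434103
  5  |  dp/dt·Δt = -0.020469  |  p_5 = 0.413634
  6  |  dp/dt·Δt = -0.016507  |  p_6 = 0.397127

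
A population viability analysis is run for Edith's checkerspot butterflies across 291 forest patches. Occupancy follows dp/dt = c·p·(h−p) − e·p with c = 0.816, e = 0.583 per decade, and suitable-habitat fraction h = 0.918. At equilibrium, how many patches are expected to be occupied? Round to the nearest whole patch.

59

p* = h − e/c = 0.918 − 0.7145 = 0.2035.
Expected occupied patches = N × p* = 291 × 0.2035 = 59.23 ≈ 59.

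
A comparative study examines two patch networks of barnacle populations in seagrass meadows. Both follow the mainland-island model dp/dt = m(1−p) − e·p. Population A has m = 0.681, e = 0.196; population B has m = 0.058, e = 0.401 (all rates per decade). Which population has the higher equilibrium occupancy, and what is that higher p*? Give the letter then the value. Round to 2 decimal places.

A: p*_A = m/(m+e) = 0.681/0.8770 = 0.7765.
B: p*_B = 0.058/0.4590 = 0.1264.
A is higher at 0.7765.

A, 0.78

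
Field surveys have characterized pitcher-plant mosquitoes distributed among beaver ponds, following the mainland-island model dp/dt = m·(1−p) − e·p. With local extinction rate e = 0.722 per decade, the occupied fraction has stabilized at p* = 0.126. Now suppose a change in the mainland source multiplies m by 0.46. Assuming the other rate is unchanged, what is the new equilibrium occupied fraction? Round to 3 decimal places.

0.062

Balance m(1−p*) = e·p* gives m = e·p*/(1−p*) = 0.722×0.12600/0.87400 = 0.10409.
New p* = m/(m+e) = 0.04788/(0.04788+0.72200) = 0.06219.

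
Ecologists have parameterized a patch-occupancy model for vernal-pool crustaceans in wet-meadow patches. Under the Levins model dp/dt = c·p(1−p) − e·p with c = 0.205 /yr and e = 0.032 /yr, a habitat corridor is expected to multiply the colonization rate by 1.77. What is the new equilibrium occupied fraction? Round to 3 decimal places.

Before: p* = 1 − 0.032/0.205 = 0.8439.
After the change, c = 0.36285, e = 0.032, so p* = 1 − 0.032/0.36285 = 0.9118.

0.912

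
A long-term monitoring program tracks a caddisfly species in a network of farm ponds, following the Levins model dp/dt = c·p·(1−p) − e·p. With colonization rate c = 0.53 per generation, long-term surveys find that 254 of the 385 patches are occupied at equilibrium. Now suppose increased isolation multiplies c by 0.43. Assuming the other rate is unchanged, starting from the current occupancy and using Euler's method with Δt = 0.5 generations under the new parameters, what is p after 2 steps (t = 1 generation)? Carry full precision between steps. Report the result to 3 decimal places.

0.596

Observed p* = 254/385 = 0.65974.
Balance c(1−p*) = e gives e = 0.53×(1 − 0.65974) = 0.18034.
Starting from p₀ = 0.65974; update p ← p + (dp/dt)·Δt with the new parameters.
p: 0.65974 → 0.62583  (Δp = -0.03391)
p: 0.62583 → 0.59608  (Δp = -0.02975)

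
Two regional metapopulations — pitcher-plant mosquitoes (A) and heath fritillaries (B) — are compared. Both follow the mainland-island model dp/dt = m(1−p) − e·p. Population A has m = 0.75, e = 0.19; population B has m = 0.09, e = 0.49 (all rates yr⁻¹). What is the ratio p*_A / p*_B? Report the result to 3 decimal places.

5.142

A: p*_A = m/(m+e) = 0.75/0.9400 = 0.7979.
B: p*_B = 0.09/0.5800 = 0.1552.
p*_A / p*_B = 0.7979/0.1552 = 5.1418.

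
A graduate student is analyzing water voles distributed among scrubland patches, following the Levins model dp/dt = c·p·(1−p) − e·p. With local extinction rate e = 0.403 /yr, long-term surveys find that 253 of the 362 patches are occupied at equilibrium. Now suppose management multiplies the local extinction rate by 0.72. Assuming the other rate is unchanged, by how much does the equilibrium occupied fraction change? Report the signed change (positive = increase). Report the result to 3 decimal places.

0.084

Observed p* = 253/362 = 0.69890.
Balance c(1−p*) = e gives c = e/(1 − 0.69890) = 0.403/0.30110 = 1.33843.
New p* = 1 − e/c = 1 − 0.29016/1.33843 = 0.78321.
Δp* = 0.78321 − 0.69890 = +0.08431.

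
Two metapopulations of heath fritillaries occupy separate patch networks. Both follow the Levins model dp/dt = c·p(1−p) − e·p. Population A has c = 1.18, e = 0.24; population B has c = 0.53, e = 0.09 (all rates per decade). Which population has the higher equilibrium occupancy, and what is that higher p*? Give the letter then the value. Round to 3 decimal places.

A: p*_A = 1 − 0.24/1.18 = 0.7966.
B: p*_B = 1 − 0.09/0.53 = 0.8302.
B is higher at 0.8302.

B, 0.830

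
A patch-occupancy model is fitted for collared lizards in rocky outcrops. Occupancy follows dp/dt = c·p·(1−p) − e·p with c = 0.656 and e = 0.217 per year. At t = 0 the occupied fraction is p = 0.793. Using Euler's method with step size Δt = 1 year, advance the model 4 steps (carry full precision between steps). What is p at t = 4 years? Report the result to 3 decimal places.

0.678

Update rule: p ← p + [c·p·(1−p) − e·p]·Δt with Δt = 1.
  1  |  dp/dt·Δt = -0.064398  |  p_1 = 0.728602
  2  |  dp/dt·Δt = -0.028388  |  p_2 = 0.700214
  3  |  dp/dt·Δt = -0.014242  |  p_3 = 0.685971
  4  |  dp/dt·Δt = -0.007544  |  p_4 = 0.678427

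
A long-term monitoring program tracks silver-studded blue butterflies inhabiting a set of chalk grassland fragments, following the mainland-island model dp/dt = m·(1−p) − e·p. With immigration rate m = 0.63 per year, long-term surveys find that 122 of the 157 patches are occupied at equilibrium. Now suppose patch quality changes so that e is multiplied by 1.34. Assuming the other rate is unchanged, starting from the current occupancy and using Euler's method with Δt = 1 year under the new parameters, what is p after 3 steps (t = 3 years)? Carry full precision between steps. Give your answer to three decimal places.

0.722

Observed p* = 122/157 = 0.77707.
Balance m(1−p*) = e·p* gives e = m(1−p*)/p* = 0.63×0.22293/0.77707 = 0.18074.
Starting from p₀ = 0.77707; update p ← p + (dp/dt)·Δt with the new parameters.
step 1: Δp = -0.04775, p = 0.72932
step 2: Δp = -0.00610, p = 0.72322
step 3: Δp = -0.00078, p = 0.72244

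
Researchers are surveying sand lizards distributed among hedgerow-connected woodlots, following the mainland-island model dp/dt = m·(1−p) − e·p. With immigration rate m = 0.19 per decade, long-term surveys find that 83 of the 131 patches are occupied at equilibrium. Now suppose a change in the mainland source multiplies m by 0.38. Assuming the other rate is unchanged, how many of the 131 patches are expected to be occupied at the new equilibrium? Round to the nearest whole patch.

52

Observed p* = 83/131 = 0.63359.
Balance m(1−p*) = e·p* gives e = m(1−p*)/p* = 0.19×0.36641/0.63359 = 0.10988.
New p* = m/(m+e) = 0.07220/(0.07220+0.10988) = 0.39653.
Expected occupied = 131 × 0.39653 = 51.95 ≈ 52.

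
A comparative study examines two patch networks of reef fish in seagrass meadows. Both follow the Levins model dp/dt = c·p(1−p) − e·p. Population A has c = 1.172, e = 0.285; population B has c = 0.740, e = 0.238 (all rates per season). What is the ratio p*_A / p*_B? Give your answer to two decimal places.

A: p*_A = 1 − 0.285/1.172 = 0.7568.
B: p*_B = 1 − 0.238/0.740 = 0.6784.
p*_A / p*_B = 0.7568/0.6784 = 1.1156.

1.12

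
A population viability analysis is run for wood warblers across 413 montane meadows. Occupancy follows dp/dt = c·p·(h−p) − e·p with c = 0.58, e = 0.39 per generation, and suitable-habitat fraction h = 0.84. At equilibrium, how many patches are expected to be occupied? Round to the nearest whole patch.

69

p* = h − e/c = 0.84 − 0.6724 = 0.1676.
Expected occupied patches = N × p* = 413 × 0.1676 = 69.21 ≈ 69.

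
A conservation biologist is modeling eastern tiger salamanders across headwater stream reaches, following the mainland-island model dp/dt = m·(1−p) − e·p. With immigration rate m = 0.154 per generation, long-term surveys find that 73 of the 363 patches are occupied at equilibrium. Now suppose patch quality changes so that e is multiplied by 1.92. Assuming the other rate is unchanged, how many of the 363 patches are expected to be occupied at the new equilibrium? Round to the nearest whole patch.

42

Observed p* = 73/363 = 0.20110.
Balance m(1−p*) = e·p* gives e = m(1−p*)/p* = 0.154×0.79890/0.20110 = 0.61179.
New p* = m/(m+e) = 0.15400/(0.15400+1.17464) = 0.11591.
Expected occupied = 363 × 0.11591 = 42.08 ≈ 42.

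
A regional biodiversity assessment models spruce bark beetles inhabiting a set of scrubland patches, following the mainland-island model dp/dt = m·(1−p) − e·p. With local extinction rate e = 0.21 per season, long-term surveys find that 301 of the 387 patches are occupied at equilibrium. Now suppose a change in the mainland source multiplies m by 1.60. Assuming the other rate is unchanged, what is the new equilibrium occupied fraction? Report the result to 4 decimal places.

0.8485

Observed p* = 301/387 = 0.77778.
Balance m(1−p*) = e·p* gives m = e·p*/(1−p*) = 0.21×0.77778/0.22222 = 0.73501.
New p* = m/(m+e) = 1.17602/(1.17602+0.21000) = 0.84849.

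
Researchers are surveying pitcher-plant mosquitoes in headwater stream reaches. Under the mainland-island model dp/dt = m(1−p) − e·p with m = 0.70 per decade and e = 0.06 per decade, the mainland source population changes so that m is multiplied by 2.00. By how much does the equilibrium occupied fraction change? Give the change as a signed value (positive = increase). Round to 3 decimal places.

Before: p* = 0.70/(0.70+0.06) = 0.9211.
After: m = 1.4, e = 0.06; p* = 1.4/1.4600 = 0.9589.
Δp* = 0.9589 − 0.9211 = +0.0379.

0.038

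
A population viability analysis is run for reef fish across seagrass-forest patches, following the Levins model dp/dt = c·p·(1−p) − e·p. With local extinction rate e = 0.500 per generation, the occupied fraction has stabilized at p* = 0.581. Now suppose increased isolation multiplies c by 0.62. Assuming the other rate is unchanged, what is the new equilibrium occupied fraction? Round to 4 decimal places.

Balance c(1−p*) = e gives c = e/(1 − 0.58100) = 0.500/0.41900 = 1.19332.
New p* = 1 − e/c = 1 − 0.50000/0.73986 = 0.32420.

0.3242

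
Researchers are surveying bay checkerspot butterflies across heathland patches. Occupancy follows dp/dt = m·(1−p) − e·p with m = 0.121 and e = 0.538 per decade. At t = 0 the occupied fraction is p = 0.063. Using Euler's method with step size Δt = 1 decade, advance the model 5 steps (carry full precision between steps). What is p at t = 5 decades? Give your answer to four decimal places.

0.1831

Update rule: p ← p + [m·(1−p) − e·p]·Δt with Δt = 1.
  1  |  dp/dt·Δt = +0.079483  |  p_1 = 0.142483
  2  |  dp/dt·Δt = +0.027104  |  p_2 = 0.169587
  3  |  dp/dt·Δt = +0.009242  |  p_3 = 0.178829
  4  |  dp/dt·Δt = +0.003152  |  p_4 = 0.181981
  5  |  dp/dt·Δt = +0.001075  |  p_5 = 0.183055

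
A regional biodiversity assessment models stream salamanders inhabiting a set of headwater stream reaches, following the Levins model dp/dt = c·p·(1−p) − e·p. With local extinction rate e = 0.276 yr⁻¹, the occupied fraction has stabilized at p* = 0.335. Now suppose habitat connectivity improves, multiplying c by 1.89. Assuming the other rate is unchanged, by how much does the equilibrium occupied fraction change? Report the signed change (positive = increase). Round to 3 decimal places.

0.313

Balance c(1−p*) = e gives c = e/(1 − 0.33500) = 0.276/0.66500 = 0.41504.
New p* = 1 − e/c = 1 − 0.27600/0.78443 = 0.64815.
Δp* = 0.64815 − 0.33500 = +0.31315.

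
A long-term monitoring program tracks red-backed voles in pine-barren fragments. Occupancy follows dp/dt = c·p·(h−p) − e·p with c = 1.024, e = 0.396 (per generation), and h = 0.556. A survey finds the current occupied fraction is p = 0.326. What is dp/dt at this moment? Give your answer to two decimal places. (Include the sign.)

Colonization term: c·p·(h−p) = 1.024×0.326×0.2300 = 0.07678.
Extinction term: e·p = 0.12910.
dp/dt = 0.07678 − 0.12910 = -0.05232.

-0.05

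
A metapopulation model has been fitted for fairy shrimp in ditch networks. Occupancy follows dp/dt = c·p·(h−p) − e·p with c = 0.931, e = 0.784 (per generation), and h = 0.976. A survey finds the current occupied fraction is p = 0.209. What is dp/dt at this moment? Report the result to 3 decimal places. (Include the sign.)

Colonization term: c·p·(h−p) = 0.931×0.209×0.7670 = 0.14924.
Extinction term: e·p = 0.16386.
dp/dt = 0.14924 − 0.16386 = -0.01461.

-0.015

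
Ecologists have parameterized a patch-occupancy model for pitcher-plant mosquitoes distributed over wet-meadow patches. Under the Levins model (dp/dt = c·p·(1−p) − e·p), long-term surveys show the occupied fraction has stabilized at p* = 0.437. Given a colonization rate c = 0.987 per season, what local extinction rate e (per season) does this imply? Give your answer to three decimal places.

0.556

At equilibrium c(1−p*) = e.
e = 0.987 × (1 − 0.437) = 0.987 × 0.5630 = 0.5557.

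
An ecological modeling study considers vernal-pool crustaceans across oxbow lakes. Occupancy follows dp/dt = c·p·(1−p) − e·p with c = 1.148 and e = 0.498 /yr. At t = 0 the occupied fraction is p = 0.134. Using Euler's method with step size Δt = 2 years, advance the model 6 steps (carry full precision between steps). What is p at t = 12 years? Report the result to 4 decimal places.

0.5661

Update rule: p ← p + [c·p·(1−p) − e·p]·Δt with Δt = 2.
  1  |  dp/dt·Δt = +0.132973  |  p_1 = 0.266973
  2  |  dp/dt·Δt = +0.183418  |  p_2 = 0.450391
  3  |  dp/dt·Δt = +0.119760  |  p_3 = 0.570151
  4  |  dp/dt·Δt = -0.005170  |  p_4 = 0.564982
  5  |  dp/dt·Δt = +0.001583  |  p_5 = 0.566565
  6  |  dp/dt·Δt = -0.000472  |  p_6 = 0.566093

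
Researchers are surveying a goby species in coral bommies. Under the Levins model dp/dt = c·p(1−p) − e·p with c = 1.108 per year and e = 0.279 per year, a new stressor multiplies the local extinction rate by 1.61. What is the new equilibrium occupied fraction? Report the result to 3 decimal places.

0.595

Before: p* = 1 − 0.279/1.108 = 0.7482.
After the change, c = 1.108, e = 0.44919, so p* = 1 − 0.44919/1.108 = 0.5946.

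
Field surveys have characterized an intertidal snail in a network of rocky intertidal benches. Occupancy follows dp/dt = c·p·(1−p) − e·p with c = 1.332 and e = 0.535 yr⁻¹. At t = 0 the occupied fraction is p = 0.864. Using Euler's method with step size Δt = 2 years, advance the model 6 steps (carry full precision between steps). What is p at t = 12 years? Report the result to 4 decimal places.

Update rule: p ← p + [c·p·(1−p) − e·p]·Δt with Δt = 2.
t = 2: p = 0.86400 + (-0.61145) = 0.25255
t = 4: p = 0.25255 + (+0.23265) = 0.48520
t = 6: p = 0.48520 + (+0.14625) = 0.63145
t = 8: p = 0.63145 + (-0.05569) = 0.57577
t = 10: p = 0.57577 + (+0.03464) = 0.61040
t = 12: p = 0.61040 + (-0.01960) = 0.59080

0.5908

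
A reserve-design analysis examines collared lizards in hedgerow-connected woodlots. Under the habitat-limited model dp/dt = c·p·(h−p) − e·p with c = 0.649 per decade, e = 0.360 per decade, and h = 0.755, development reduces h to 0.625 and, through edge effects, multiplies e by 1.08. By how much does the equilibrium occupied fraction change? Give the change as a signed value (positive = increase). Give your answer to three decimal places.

-0.174

Before: p* = h − e/c = 0.755 − 0.360/0.649 = 0.755 − 0.5547 = 0.2003.
After: c = 0.649, e = 0.3888, h = 0.625; p* = 0.625 − 0.3888/0.649 = 0.0259.
Δp* = 0.0259 − 0.2003 = -0.1744.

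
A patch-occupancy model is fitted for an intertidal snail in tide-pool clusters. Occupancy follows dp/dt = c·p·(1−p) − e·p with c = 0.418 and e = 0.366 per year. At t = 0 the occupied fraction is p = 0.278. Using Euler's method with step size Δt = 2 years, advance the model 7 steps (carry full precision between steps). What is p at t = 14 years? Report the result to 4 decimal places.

0.1637

Update rule: p ← p + [c·p·(1−p) − e·p]·Δt with Δt = 2.
step 1: Δp = -0.03570, p = 0.24230
step 2: Δp = -0.02388, p = 0.21842
step 3: Δp = -0.01717, p = 0.20125
step 4: Δp = -0.01293, p = 0.18832
step 5: Δp = -0.01006, p = 0.17826
step 6: Δp = -0.00803, p = 0.17023
step 7: Δp = -0.00652, p = 0.16371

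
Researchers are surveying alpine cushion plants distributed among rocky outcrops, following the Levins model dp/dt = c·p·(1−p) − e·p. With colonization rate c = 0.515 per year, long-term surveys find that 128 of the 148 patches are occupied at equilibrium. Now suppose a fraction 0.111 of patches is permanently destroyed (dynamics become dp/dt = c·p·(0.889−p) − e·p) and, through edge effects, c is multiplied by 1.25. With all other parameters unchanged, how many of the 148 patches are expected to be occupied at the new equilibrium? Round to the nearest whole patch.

116

Observed p* = 128/148 = 0.86486.
Balance c(1−p*) = e gives e = 0.515×(1 − 0.86486) = 0.06960.
New p* = 0.889 − e/c = 0.889 − 0.06960/0.64375 = 0.78088.
Expected occupied = 148 × 0.78088 = 115.57 ≈ 116.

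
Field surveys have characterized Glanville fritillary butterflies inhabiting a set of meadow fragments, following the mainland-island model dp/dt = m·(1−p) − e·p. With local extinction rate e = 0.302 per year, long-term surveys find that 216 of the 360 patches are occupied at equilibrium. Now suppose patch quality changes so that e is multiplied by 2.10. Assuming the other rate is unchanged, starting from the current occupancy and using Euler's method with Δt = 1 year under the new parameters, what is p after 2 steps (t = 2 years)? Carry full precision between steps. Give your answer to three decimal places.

Observed p* = 216/360 = 0.60000.
Balance m(1−p*) = e·p* gives m = e·p*/(1−p*) = 0.302×0.60000/0.40000 = 0.45300.
Starting from p₀ = 0.60000; update p ← p + (dp/dt)·Δt with the new parameters.
  1  |  dp/dt·Δt = -0.199320  |  p_1 = 0.400680
  2  |  dp/dt·Δt = +0.017381  |  p_2 = 0.418061

0.418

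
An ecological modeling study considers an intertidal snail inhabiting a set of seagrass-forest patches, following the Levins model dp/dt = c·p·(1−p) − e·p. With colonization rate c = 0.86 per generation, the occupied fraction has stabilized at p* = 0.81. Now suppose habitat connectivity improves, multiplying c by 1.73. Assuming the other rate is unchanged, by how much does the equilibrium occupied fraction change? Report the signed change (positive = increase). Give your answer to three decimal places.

Balance c(1−p*) = e gives e = 0.86×(1 − 0.81000) = 0.16340.
New p* = 1 − e/c = 1 − 0.16340/1.48780 = 0.89017.
Δp* = 0.89017 − 0.81000 = +0.08017.

0.080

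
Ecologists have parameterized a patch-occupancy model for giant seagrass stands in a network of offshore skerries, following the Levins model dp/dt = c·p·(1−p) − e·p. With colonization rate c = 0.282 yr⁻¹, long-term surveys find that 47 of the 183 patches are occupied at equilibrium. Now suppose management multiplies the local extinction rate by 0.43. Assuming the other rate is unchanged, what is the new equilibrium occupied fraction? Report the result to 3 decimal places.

Observed p* = 47/183 = 0.25683.
Balance c(1−p*) = e gives e = 0.282×(1 − 0.25683) = 0.20957.
New p* = 1 − e/c = 1 − 0.09012/0.28200 = 0.68043.

0.680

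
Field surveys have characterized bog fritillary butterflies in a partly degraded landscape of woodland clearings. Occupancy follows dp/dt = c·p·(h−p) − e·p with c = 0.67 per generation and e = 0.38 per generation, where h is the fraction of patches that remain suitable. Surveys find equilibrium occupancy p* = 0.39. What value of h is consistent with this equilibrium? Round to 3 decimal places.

At equilibrium c(h−p*) = e, so h = p* + e/c.
h = 0.39 + 0.38/0.67 = 0.39 + 0.5672 = 0.9572.

0.957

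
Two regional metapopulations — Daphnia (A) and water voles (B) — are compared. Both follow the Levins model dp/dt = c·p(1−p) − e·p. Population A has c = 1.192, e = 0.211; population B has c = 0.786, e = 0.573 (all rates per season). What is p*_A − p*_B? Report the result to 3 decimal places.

A: p*_A = 1 − 0.211/1.192 = 0.8230.
B: p*_B = 1 − 0.573/0.786 = 0.2710.
p*_A − p*_B = 0.8230 − 0.2710 = 0.5520.

0.552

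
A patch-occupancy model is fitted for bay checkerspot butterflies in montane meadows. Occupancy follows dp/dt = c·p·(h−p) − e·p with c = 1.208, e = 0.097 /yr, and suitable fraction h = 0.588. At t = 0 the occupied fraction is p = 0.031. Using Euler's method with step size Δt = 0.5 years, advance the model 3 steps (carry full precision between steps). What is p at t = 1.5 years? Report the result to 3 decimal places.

Update rule: p ← p + [c·p·(h−p) − e·p]·Δt with Δt = 0.5.
p: 0.03100 → 0.03993  (Δp = +0.00893)
p: 0.03993 → 0.05121  (Δp = +0.01128)
p: 0.05121 → 0.06533  (Δp = +0.01412)

0.065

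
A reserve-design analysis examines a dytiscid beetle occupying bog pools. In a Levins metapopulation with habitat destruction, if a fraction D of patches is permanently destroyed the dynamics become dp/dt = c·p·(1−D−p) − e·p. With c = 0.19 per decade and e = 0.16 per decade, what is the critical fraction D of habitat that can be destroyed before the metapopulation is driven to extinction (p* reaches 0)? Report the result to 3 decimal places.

The nontrivial equilibrium is p* = (1−D) − e/c; extinction occurs when this hits zero.
So D_crit = 1 − e/c = 1 − 0.16/0.19 = 1 − 0.8421 = 0.1579.
This equals the undisturbed p*, a classic result of Lande's extension.

0.158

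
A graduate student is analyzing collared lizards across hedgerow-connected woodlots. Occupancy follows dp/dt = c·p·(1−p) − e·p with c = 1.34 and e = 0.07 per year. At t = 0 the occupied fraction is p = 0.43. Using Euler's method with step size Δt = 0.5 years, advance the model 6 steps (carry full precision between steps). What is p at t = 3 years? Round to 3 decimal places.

0.940

Update rule: p ← p + [c·p·(1−p) − e·p]·Δt with Δt = 0.5.
  1  |  dp/dt·Δt = +0.149167  |  p_1 = 0.579167
  2  |  dp/dt·Δt = +0.143030  |  p_2 = 0.722197
  3  |  dp/dt·Δt = +0.109144  |  p_3 = 0.831341
  4  |  dp/dt·Δt = +0.064846  |  p_4 = 0.896187
  5  |  dp/dt·Δt = +0.030968  |  p_5 = 0.927154
  6  |  dp/dt·Δt = +0.012801  |  p_6 = 0.939955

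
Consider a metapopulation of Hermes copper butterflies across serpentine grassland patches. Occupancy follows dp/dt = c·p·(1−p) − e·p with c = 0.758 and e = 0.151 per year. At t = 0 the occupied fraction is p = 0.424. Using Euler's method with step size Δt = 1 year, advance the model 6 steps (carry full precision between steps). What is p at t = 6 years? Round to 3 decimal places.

Update rule: p ← p + [c·p·(1−p) − e·p]·Δt with Δt = 1.
  1  |  dp/dt·Δt = +0.121098  |  p_1 = 0.545098
  2  |  dp/dt·Δt = +0.105649  |  p_2 = 0.650746
  3  |  dp/dt·Δt = +0.074012  |  p_3 = 0.724759
  4  |  dp/dt·Δt = +0.041770  |  p_4 = 0.766529
  5  |  dp/dt·Δt = +0.019908  |  p_5 = 0.786436
  6  |  dp/dt·Δt = +0.008557  |  p_6 = 0.794994

0.795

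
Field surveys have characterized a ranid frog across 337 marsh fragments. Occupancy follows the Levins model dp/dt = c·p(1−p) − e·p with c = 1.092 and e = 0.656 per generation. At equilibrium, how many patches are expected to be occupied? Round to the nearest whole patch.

p* = 1 − e/c = 1 − 0.656/1.092 = 0.3993.
Expected occupied patches = N × p* = 337 × 0.3993 = 134.55 ≈ 135.

135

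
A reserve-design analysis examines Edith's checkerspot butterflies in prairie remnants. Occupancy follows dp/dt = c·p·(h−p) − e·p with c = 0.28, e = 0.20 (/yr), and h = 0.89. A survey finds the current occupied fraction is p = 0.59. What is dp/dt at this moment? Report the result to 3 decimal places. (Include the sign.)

-0.068

Colonization term: c·p·(h−p) = 0.28×0.59×0.3000 = 0.04956.
Extinction term: e·p = 0.11800.
dp/dt = 0.04956 − 0.11800 = -0.06844.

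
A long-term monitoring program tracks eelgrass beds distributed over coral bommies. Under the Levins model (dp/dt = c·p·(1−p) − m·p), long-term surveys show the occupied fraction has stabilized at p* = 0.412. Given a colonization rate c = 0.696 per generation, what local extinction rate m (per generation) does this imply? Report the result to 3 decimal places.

0.409

At equilibrium c(1−p*) = m.
m = 0.696 × (1 − 0.412) = 0.696 × 0.5880 = 0.4092.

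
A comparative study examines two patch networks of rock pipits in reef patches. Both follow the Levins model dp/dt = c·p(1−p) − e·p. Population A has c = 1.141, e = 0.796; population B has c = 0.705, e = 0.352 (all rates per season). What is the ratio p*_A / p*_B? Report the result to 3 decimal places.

A: p*_A = 1 − 0.796/1.141 = 0.3024.
B: p*_B = 1 − 0.352/0.705 = 0.5007.
p*_A / p*_B = 0.3024/0.5007 = 0.6039.

0.604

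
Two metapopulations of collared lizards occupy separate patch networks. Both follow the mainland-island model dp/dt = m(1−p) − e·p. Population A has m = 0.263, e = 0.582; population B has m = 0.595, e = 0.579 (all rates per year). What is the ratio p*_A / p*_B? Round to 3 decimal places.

0.614

A: p*_A = m/(m+e) = 0.263/0.8450 = 0.3112.
B: p*_B = 0.595/1.1740 = 0.5068.
p*_A / p*_B = 0.3112/0.5068 = 0.6141.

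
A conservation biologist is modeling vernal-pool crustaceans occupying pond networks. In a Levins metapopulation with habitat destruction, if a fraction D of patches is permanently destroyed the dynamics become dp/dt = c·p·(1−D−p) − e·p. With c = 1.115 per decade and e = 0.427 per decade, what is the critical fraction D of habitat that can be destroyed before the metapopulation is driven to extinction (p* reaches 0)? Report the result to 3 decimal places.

0.617

The nontrivial equilibrium is p* = (1−D) − e/c; extinction occurs when this hits zero.
So D_crit = 1 − e/c = 1 − 0.427/1.115 = 1 − 0.3830 = 0.6170.
Note this equals the original equilibrium occupancy — the Levins extinction-debt result.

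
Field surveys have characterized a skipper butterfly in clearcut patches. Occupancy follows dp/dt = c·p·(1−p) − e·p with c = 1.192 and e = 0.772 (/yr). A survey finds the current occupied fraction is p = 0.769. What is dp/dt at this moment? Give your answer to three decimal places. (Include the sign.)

Colonization term: c·p·(1−p) = 1.192×0.769×0.2310 = 0.21175.
Extinction term: e·p = 0.59367.
dp/dt = 0.21175 − 0.59367 = -0.38192.

-0.382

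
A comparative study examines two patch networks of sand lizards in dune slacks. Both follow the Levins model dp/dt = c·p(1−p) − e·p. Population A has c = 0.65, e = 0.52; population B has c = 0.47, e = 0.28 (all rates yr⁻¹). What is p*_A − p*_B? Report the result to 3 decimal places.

A: p*_A = 1 − 0.52/0.65 = 0.2000.
B: p*_B = 1 − 0.28/0.47 = 0.4043.
p*_A − p*_B = 0.2000 − 0.4043 = -0.2043.

-0.204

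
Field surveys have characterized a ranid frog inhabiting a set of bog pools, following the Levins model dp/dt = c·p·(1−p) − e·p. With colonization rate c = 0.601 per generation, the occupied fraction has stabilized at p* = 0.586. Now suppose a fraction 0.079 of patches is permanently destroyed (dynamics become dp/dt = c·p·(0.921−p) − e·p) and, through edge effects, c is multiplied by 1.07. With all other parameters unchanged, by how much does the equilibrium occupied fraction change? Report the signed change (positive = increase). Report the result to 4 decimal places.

Balance c(1−p*) = e gives e = 0.601×(1 − 0.58600) = 0.24881.
New p* = 0.921 − e/c = 0.921 − 0.24881/0.64307 = 0.53409.
Δp* = 0.53409 − 0.58600 = -0.05191.

-0.0519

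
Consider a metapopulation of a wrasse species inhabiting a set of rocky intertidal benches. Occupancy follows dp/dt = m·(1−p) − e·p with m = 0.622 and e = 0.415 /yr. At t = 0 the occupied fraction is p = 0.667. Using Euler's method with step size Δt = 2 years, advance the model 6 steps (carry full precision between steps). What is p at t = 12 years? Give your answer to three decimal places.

0.703

Update rule: p ← p + [m·(1−p) − e·p]·Δt with Δt = 2.
t = 2: p = 0.66700 + (-0.13936) = 0.52764
t = 4: p = 0.52764 + (+0.14967) = 0.67731
t = 6: p = 0.67731 + (-0.16075) = 0.51657
t = 8: p = 0.51657 + (+0.17264) = 0.68921
t = 10: p = 0.68921 + (-0.18542) = 0.50379
t = 12: p = 0.50379 + (+0.19914) = 0.70293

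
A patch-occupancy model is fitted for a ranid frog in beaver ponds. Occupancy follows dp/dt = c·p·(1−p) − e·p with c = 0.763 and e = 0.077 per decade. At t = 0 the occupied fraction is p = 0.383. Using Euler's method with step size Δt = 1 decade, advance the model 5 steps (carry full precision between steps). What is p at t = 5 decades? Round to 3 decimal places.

Update rule: p ← p + [c·p·(1−p) − e·p]·Δt with Δt = 1.
t = 1: p = 0.38300 + (+0.15081) = 0.53381
t = 2: p = 0.53381 + (+0.14877) = 0.68259
t = 3: p = 0.68259 + (+0.11275) = 0.79534
t = 4: p = 0.79534 + (+0.06295) = 0.85830
t = 5: p = 0.85830 + (+0.02671) = 0.88501

0.885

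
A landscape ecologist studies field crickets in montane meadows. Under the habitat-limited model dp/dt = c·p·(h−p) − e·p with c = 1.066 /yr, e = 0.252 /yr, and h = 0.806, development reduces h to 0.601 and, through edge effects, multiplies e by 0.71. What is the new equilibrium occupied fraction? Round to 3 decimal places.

Before: p* = h − e/c = 0.806 − 0.252/1.066 = 0.806 − 0.2364 = 0.5696.
After: c = 1.066, e = 0.17892, h = 0.601; p* = 0.601 − 0.17892/1.066 = 0.4332.

0.433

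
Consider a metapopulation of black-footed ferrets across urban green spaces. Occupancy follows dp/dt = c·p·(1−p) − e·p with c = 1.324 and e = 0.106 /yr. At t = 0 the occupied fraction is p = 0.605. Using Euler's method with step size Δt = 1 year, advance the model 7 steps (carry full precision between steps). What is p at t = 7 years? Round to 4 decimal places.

Update rule: p ← p + [c·p·(1−p) − e·p]·Δt with Δt = 1.
t = 1: p = 0.60500 + (+0.25227) = 0.85727
t = 2: p = 0.85727 + (+0.07113) = 0.92840
t = 3: p = 0.92840 + (-0.01040) = 0.91800
t = 4: p = 0.91800 + (+0.00236) = 0.92036
t = 5: p = 0.92036 + (-0.00051) = 0.91985
t = 6: p = 0.91985 + (+0.00011) = 0.91996
t = 7: p = 0.91996 + (-0.00002) = 0.91994

0.9199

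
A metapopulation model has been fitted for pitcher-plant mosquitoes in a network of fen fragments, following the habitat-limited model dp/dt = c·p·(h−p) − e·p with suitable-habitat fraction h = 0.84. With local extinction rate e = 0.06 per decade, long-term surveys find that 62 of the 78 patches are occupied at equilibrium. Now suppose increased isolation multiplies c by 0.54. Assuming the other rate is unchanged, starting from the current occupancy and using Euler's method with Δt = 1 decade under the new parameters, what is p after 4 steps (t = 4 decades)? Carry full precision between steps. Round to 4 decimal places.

Observed p* = 62/78 = 0.79487.
Balance c(h−p*) = e gives c = e/(0.84 − 0.79487) = 0.06/0.04513 = 1.32955.
Starting from p₀ = 0.79487; update p ← p + (dp/dt)·Δt with the new parameters.
step 1: Δp = -0.02194, p = 0.77293
step 2: Δp = -0.00916, p = 0.76377
step 3: Δp = -0.00403, p = 0.75975
step 4: Δp = -0.00181, p = 0.75794

0.7579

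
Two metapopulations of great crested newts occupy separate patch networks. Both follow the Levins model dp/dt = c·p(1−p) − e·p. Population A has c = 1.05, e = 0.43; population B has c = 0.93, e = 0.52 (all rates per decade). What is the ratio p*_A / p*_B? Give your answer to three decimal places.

A: p*_A = 1 − 0.43/1.05 = 0.5905.
B: p*_B = 1 − 0.52/0.93 = 0.4409.
p*_A / p*_B = 0.5905/0.4409 = 1.3394.

1.339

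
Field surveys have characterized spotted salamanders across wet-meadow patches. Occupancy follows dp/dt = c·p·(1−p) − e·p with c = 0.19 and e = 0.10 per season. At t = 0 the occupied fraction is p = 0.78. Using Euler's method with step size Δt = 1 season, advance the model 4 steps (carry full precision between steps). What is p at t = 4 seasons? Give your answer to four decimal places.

Update rule: p ← p + [c·p·(1−p) − e·p]·Δt with Δt = 1.
t = 1: p = 0.78000 + (-0.04540) = 0.73460
t = 2: p = 0.73460 + (-0.03642) = 0.69819
t = 3: p = 0.69819 + (-0.02978) = 0.66840
t = 4: p = 0.66840 + (-0.02473) = 0.64368

0.6437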